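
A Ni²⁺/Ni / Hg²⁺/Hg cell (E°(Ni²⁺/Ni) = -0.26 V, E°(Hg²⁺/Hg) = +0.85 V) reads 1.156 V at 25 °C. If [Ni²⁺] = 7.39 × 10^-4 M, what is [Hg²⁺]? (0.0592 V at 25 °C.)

From the Nernst equation, log Q = n(E° − E)/0.0592 = 2(1.11 − 1.156)/0.0592 = -1.554, so Q = 0.0279.
With Q = [Ni²⁺]/[Hg²⁺] and the known concentrations, [Hg²⁺] in the denominator gives [Hg²⁺] = 0.026 M.

0.026 M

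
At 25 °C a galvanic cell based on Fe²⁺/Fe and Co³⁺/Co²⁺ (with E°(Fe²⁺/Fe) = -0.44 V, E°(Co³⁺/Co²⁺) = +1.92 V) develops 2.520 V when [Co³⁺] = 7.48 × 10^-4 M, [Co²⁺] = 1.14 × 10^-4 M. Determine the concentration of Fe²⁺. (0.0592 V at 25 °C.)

1.7 × 10^-4 M

From the Nernst equation, log Q = n(E° − E)/0.0592 = 2(2.36 − 2.520)/0.0592 = -5.405, so Q = 3.93 × 10^-6.
With Q = [Fe²⁺]·[Co²⁺]^2/[Co³⁺]^2 and the known concentrations, [Fe²⁺] in the numerator gives [Fe²⁺] = 1.7 × 10^-4 M.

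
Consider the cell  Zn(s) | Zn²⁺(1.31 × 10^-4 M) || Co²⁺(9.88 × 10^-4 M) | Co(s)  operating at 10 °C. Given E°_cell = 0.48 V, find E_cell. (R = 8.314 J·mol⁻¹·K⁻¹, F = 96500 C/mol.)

0.505 V

Balancing electrons gives n = 2; the reaction quotient is Q = [Zn²⁺]/[Co²⁺] = 0.133.
E = E° − (RT/nF) ln Q = 0.48 − (8.314×283)/(2×96500) × (-2.020) = 0.480 + 0.025 = 0.505 V.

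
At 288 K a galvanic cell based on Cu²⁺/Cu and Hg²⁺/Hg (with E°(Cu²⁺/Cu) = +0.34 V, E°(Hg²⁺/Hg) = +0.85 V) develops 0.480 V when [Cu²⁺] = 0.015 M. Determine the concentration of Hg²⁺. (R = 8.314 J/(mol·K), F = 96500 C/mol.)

From the Nernst equation, ln Q = nF(E° − E)/RT = 2×96500×(0.51 − 0.480)/(8.314×288) = 2.418, so Q = 11.2.
With Q = [Cu²⁺]/[Hg²⁺] and the known concentrations, [Hg²⁺] in the denominator gives [Hg²⁺] = 0.0013 M.

0.0013 M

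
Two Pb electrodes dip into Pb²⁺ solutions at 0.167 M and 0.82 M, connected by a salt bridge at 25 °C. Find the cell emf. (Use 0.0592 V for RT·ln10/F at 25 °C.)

Both half-cells are Pb²⁺/Pb, so E°_cell = 0. The concentrated side is the cathode; the cell reaction moves Pb²⁺ from high to low concentration with n = 2.
Q = [Pb²⁺]_dilute/[Pb²⁺]_conc = 0.167/0.82 = 0.204.
E = 0 − (0.0592/2) log Q = −(0.0592/2)(-0.691) = 0.0205 V.

0.020 V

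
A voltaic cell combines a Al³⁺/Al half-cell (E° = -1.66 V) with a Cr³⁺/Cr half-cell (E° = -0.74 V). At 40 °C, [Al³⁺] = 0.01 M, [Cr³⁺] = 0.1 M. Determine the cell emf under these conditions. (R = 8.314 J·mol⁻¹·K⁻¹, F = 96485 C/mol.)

The Cr³⁺/Cr couple has the higher reduction potential and acts as the cathode, so E°_cell = -0.74 − (-1.66) = 0.92 V.
Balancing electrons gives n = 3; the reaction quotient is Q = [Al³⁺]/[Cr³⁺] = 0.100.
E = E° − (RT/nF) ln Q = 0.92 − (8.314×313)/(3×96485) × (-2.303) = 0.920 + 0.021 = 0.941 V.

0.941 V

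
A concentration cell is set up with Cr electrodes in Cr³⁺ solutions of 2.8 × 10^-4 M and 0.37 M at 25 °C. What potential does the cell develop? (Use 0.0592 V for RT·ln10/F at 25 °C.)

Both half-cells are Cr³⁺/Cr, so E°_cell = 0. The concentrated side is the cathode; the cell reaction moves Cr³⁺ from high to low concentration with n = 3.
Q = [Cr³⁺]_dilute/[Cr³⁺]_conc = 2.8 × 10^-4/0.37 = 7.57 × 10^-4.
E = 0 − (0.0592/3) log Q = −(0.0592/3)(-3.121) = 0.0616 V.

0.062 V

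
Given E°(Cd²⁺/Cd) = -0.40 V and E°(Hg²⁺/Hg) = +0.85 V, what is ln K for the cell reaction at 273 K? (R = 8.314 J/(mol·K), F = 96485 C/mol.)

E°_cell = +0.85 − (-0.40) = 1.25 V, with n = 2 electrons transferred.
At equilibrium E = 0, so the Nernst equation gives ln K = nFE°/RT = (2)(96485)(1.25)/((8.314)(273)) = 106.27.

ln K = 106.3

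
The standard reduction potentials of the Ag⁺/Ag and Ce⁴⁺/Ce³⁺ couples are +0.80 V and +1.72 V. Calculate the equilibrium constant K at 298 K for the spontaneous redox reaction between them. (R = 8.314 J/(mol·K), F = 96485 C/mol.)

E°_cell = +1.72 − (+0.80) = 0.92 V, with n = 1 electron transferred.
At equilibrium E = 0, so the Nernst equation gives ln K = nFE°/RT = (1)(96485)(0.92)/((8.314)(298)) = 35.83.
K = e^35.83 = 3.6 × 10^15.

3.6 × 10^15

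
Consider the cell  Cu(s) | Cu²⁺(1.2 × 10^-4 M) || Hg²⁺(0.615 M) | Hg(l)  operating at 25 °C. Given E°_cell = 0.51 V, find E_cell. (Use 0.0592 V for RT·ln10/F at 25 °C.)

Balancing electrons gives n = 2; the reaction quotient is Q = [Cu²⁺]/[Hg²⁺] = 1.95 × 10^-4.
At 25 °C, E = E° − (0.0592/n) log Q = 0.51 − (0.0592/2)(-3.710) = 0.510 + 0.110 = 0.620 V.

0.620 V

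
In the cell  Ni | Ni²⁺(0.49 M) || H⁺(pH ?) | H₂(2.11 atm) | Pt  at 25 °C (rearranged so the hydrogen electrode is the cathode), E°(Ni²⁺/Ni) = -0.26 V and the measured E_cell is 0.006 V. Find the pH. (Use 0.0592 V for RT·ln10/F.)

pH = 4.28

E°_cell = 0.26 V and n = 2.
log Q = n(E° − E)/0.0592 = 2×(0.26 − 0.006)/0.0592 = 8.581.
With Q = [Ni²⁺]·P(H₂) / [H⁺]^2, solving for [H⁺] gives log[H⁺] = -4.283, so pH = 4.28.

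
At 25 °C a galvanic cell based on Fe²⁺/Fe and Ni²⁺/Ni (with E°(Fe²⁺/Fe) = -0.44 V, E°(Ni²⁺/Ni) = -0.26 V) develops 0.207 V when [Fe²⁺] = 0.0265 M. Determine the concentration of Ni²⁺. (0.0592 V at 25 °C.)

0.22 M

From the Nernst equation, log Q = n(E° − E)/0.0592 = 2(0.18 − 0.207)/0.0592 = -0.912, so Q = 0.122.
With Q = [Fe²⁺]/[Ni²⁺] and the known concentrations, [Ni²⁺] in the denominator gives [Ni²⁺] = 0.22 M.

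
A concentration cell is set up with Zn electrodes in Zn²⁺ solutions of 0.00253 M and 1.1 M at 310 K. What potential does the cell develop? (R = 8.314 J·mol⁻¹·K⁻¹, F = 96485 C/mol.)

Both half-cells are Zn²⁺/Zn, so E°_cell = 0. The concentrated side is the cathode; the cell reaction moves Zn²⁺ from high to low concentration with n = 2.
Q = [Zn²⁺]_dilute/[Zn²⁺]_conc = 0.00253/1.1 = 0.00230.
E = 0 − (RT/nF) ln Q = −((8.314×310)/(2×96485))(-6.075) = 0.0811 V.

0.081 V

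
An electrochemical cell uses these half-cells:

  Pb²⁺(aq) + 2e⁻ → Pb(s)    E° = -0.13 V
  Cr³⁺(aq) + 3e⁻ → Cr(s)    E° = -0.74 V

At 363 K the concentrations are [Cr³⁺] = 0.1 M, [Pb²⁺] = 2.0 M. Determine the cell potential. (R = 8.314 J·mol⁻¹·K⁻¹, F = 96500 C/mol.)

0.645 V

The Pb²⁺/Pb couple has the higher reduction potential and acts as the cathode, so E°_cell = -0.13 − (-0.74) = 0.61 V.
Balancing electrons gives n = 6; the reaction quotient is Q = [Cr³⁺]^2/[Pb²⁺]^3 = 0.00125.
E = E° − (RT/nF) ln Q = 0.61 − (8.314×363)/(6×96500) × (-6.685) = 0.610 + 0.035 = 0.645 V.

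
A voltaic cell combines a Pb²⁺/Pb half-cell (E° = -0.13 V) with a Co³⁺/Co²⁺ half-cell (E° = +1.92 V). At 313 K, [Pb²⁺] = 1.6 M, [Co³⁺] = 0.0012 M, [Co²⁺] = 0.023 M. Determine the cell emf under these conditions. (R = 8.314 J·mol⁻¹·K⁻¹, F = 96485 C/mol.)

The Co³⁺/Co²⁺ couple has the higher reduction potential and acts as the cathode, so E°_cell = +1.92 − (-0.13) = 2.05 V.
Balancing electrons gives n = 2; the reaction quotient is Q = [Pb²⁺]·[Co²⁺]^2/[Co³⁺]^2 = 588.
E = E° − (RT/nF) ln Q = 2.05 − (8.314×313)/(2×96485) × (6.376) = 2.050 − 0.086 = 1.964 V.

1.96 V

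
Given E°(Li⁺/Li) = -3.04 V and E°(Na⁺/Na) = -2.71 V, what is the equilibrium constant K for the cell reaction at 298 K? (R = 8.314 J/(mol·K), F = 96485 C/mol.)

E°_cell = -2.71 − (-3.04) = 0.33 V, with n = 1 electron transferred.
At equilibrium E = 0, so the Nernst equation gives ln K = nFE°/RT = (1)(96485)(0.33)/((8.314)(298)) = 12.85.
K = e^12.85 = 3.8 × 10^5.

3.8 × 10^5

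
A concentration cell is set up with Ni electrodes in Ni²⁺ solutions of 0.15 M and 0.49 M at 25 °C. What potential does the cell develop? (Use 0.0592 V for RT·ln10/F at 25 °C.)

Both half-cells are Ni²⁺/Ni, so E°_cell = 0. The concentrated side is the cathode; the cell reaction moves Ni²⁺ from high to low concentration with n = 2.
Q = [Ni²⁺]_dilute/[Ni²⁺]_conc = 0.15/0.49 = 0.306.
E = 0 − (0.0592/2) log Q = −(0.0592/2)(-0.514) = 0.0152 V.

0.015 V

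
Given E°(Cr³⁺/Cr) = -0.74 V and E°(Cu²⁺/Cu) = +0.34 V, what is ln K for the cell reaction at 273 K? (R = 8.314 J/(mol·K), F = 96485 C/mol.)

E°_cell = +0.34 − (-0.74) = 1.08 V, with n = 6 electrons transferred.
At equilibrium E = 0, so the Nernst equation gives ln K = nFE°/RT = (6)(96485)(1.08)/((8.314)(273)) = 275.46.

ln K = 275.5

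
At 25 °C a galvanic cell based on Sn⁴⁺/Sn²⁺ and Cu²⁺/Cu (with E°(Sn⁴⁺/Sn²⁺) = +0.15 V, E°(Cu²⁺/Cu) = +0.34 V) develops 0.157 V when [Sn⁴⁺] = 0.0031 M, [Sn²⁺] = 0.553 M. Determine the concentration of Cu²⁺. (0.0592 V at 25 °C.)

4.3 × 10^-4 M

From the Nernst equation, log Q = n(E° − E)/0.0592 = 2(0.19 − 0.157)/0.0592 = 1.115, so Q = 13.0.
With Q = [Sn⁴⁺]/([Sn²⁺]·[Cu²⁺]) and the known concentrations, [Cu²⁺] in the denominator gives [Cu²⁺] = 4.3 × 10^-4 M.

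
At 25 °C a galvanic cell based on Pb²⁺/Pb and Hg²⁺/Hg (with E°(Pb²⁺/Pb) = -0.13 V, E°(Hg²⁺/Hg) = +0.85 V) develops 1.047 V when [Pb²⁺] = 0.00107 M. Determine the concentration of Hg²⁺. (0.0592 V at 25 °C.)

0.2 M

From the Nernst equation, log Q = n(E° − E)/0.0592 = 2(0.98 − 1.047)/0.0592 = -2.264, so Q = 0.00545.
With Q = [Pb²⁺]/[Hg²⁺] and the known concentrations, [Hg²⁺] in the denominator gives [Hg²⁺] = 0.2 M.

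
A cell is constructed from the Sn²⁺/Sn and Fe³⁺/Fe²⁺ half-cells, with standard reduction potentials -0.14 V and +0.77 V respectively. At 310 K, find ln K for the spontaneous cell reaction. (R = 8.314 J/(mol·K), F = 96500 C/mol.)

E°_cell = +0.77 − (-0.14) = 0.91 V, with n = 2 electrons transferred.
At equilibrium E = 0, so the Nernst equation gives ln K = nFE°/RT = (2)(96500)(0.91)/((8.314)(310)) = 68.14.

ln K = 68.1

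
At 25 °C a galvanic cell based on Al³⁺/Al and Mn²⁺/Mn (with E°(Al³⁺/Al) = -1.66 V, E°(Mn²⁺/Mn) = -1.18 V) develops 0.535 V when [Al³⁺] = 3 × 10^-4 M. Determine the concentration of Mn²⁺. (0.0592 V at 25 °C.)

From the Nernst equation, log Q = n(E° − E)/0.0592 = 6(0.48 − 0.535)/0.0592 = -5.574, so Q = 2.66 × 10^-6.
With Q = [Al³⁺]^2/[Mn²⁺]^3 and the known concentrations, [Mn²⁺]^3 in the denominator gives [Mn²⁺] = 0.32 M.

0.32 M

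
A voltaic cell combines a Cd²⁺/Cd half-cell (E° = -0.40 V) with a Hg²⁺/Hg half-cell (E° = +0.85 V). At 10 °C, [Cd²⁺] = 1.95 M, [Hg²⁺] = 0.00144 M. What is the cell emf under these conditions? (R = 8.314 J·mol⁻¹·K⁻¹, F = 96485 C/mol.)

1.16 V

The Hg²⁺/Hg couple has the higher reduction potential and acts as the cathode, so E°_cell = +0.85 − (-0.40) = 1.25 V.
Balancing electrons gives n = 2; the reaction quotient is Q = [Cd²⁺]/[Hg²⁺] = 1350.
E = E° − (RT/nF) ln Q = 1.25 − (8.314×283)/(2×96485) × (7.211) = 1.250 − 0.088 = 1.162 V.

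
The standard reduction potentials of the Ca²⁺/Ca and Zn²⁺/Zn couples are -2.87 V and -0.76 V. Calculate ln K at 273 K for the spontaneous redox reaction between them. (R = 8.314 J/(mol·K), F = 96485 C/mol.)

E°_cell = -0.76 − (-2.87) = 2.11 V, with n = 2 electrons transferred.
At equilibrium E = 0, so the Nernst equation gives ln K = nFE°/RT = (2)(96485)(2.11)/((8.314)(273)) = 179.39.

ln K = 179.4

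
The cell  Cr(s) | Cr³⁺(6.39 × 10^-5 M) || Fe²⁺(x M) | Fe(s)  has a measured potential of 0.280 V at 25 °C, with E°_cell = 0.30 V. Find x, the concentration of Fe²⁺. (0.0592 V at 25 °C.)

3.4 × 10^-4 M

From the Nernst equation, log Q = n(E° − E)/0.0592 = 6(0.30 − 0.280)/0.0592 = 2.027, so Q = 106.
With Q = [Cr³⁺]^2/[Fe²⁺]^3 and the known concentrations, [Fe²⁺]^3 in the denominator gives [Fe²⁺] = 3.4 × 10^-4 M.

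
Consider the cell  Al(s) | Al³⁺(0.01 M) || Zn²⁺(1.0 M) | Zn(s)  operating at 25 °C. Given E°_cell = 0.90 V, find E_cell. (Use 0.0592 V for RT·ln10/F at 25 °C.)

0.939 V

Balancing electrons gives n = 6; the reaction quotient is Q = [Al³⁺]^2/[Zn²⁺]^3 = 1 × 10^-4.
At 25 °C, E = E° − (0.0592/n) log Q = 0.90 − (0.0592/6)(-4.000) = 0.900 + 0.039 = 0.939 V.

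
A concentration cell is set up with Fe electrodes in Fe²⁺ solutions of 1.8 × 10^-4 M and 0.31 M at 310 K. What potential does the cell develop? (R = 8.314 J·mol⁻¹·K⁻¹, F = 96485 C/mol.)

0.100 V

Both half-cells are Fe²⁺/Fe, so E°_cell = 0. The concentrated side is the cathode; the cell reaction moves Fe²⁺ from high to low concentration with n = 2.
Q = [Fe²⁺]_dilute/[Fe²⁺]_conc = 1.8 × 10^-4/0.31 = 5.81 × 10^-4.
E = 0 − (RT/nF) ln Q = −((8.314×310)/(2×96485))(-7.451) = 0.0995 V.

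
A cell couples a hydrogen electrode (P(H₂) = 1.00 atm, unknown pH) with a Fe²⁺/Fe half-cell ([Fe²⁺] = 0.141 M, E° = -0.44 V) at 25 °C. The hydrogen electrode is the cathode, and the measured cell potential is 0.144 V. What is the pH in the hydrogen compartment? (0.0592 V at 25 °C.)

E°_cell = 0.44 V and n = 2.
log Q = n(E° − E)/0.0592 = 2×(0.44 − 0.144)/0.0592 = 10.000.
With Q = [Fe²⁺]·P(H₂) / [H⁺]^2, solving for [H⁺] gives log[H⁺] = -5.425, so pH = 5.43.

pH = 5.43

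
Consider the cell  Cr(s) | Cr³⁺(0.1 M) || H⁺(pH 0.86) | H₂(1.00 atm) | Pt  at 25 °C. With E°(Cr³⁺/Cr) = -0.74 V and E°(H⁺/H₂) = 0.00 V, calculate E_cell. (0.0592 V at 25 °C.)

0.71 V

The hydrogen couple is the cathode, so E°_cell = 0.74 V; n = 6.
[H⁺] = 10^(−0.86) = 0.14 M, and Q = [Cr³⁺]^2·P(H₂)^3 / [H⁺]^6 = 1450.
E = E° − (0.0592/6) log Q = 0.74 − (0.0592/6)(3.160) = 0.709 V.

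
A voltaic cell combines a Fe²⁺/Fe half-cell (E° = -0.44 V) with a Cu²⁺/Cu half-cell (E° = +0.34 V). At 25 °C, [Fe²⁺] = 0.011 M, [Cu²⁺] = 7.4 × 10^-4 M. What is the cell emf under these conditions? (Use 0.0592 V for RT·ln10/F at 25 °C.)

0.745 V

The Cu²⁺/Cu couple has the higher reduction potential and acts as the cathode, so E°_cell = +0.34 − (-0.44) = 0.78 V.
Balancing electrons gives n = 2; the reaction quotient is Q = [Fe²⁺]/[Cu²⁺] = 14.9.
At 25 °C, E = E° − (0.0592/n) log Q = 0.78 − (0.0592/2)(1.172) = 0.780 − 0.035 = 0.745 V.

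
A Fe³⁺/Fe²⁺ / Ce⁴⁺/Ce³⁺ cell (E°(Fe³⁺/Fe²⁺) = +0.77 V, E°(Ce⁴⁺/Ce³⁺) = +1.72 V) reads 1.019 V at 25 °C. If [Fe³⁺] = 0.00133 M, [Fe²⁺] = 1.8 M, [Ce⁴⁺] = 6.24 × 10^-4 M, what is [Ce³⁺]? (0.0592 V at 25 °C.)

0.058 M

From the Nernst equation, log Q = n(E° − E)/0.0592 = 1(0.95 − 1.019)/0.0592 = -1.166, so Q = 0.0683.
With Q = [Fe³⁺]·[Ce³⁺]/([Fe²⁺]·[Ce⁴⁺]) and the known concentrations, [Ce³⁺] in the numerator gives [Ce³⁺] = 0.058 M.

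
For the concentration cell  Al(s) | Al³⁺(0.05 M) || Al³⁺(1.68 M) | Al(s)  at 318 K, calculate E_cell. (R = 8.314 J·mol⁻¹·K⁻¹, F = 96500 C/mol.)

Both half-cells are Al³⁺/Al, so E°_cell = 0. The concentrated side is the cathode; the cell reaction moves Al³⁺ from high to low concentration with n = 3.
Q = [Al³⁺]_dilute/[Al³⁺]_conc = 0.05/1.68 = 0.0298.
E = 0 − (RT/nF) ln Q = −((8.314×318)/(3×96500))(-3.515) = 0.0321 V.

0.032 V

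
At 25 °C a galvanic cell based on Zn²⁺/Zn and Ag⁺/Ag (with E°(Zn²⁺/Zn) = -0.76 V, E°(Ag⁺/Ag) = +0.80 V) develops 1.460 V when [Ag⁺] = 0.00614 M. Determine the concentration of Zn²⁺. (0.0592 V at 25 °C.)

0.09 M

From the Nernst equation, log Q = n(E° − E)/0.0592 = 2(1.56 − 1.460)/0.0592 = 3.378, so Q = 2390.
With Q = [Zn²⁺]/[Ag⁺]^2 and the known concentrations, [Zn²⁺] in the numerator gives [Zn²⁺] = 0.09 M.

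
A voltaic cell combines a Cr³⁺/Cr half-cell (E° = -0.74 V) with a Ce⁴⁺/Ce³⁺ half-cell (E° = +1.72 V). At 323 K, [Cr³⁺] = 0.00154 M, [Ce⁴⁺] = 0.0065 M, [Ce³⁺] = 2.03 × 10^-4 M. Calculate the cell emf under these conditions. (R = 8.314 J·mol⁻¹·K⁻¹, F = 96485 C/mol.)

The Ce⁴⁺/Ce³⁺ couple has the higher reduction potential and acts as the cathode, so E°_cell = +1.72 − (-0.74) = 2.46 V.
Balancing electrons gives n = 3; the reaction quotient is Q = [Cr³⁺]·[Ce³⁺]^3/[Ce⁴⁺]^3 = 4.69 × 10^-8.
E = E° − (RT/nF) ln Q = 2.46 − (8.314×323)/(3×96485) × (-16.875) = 2.460 + 0.157 = 2.617 V.

2.62 V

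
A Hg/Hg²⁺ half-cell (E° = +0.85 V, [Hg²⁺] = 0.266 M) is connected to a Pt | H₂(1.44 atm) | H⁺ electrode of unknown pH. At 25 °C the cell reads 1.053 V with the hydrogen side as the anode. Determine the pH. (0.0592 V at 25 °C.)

pH = 3.64

E°_cell = 0.85 V and n = 2.
log Q = n(E° − E)/0.0592 = 2×(0.85 − 1.053)/0.0592 = -6.858.
With Q = [H⁺]^2 / ([Hg²⁺]·P(H₂)), solving for [H⁺] gives log[H⁺] = -3.637, so pH = 3.64.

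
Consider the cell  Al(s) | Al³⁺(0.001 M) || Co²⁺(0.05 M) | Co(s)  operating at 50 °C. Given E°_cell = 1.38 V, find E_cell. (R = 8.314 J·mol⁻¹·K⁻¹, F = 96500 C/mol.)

1.40 V

Balancing electrons gives n = 6; the reaction quotient is Q = [Al³⁺]^2/[Co²⁺]^3 = 0.00800.
E = E° − (RT/nF) ln Q = 1.38 − (8.314×323)/(6×96500) × (-4.828) = 1.380 + 0.022 = 1.402 V.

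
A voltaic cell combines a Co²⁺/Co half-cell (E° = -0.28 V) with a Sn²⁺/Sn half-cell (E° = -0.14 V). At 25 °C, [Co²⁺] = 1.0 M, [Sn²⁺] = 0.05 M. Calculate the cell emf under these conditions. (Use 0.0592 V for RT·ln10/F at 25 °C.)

The Sn²⁺/Sn couple has the higher reduction potential and acts as the cathode, so E°_cell = -0.14 − (-0.28) = 0.14 V.
Balancing electrons gives n = 2; the reaction quotient is Q = [Co²⁺]/[Sn²⁺] = 20.0.
At 25 °C, E = E° − (0.0592/n) log Q = 0.14 − (0.0592/2)(1.301) = 0.140 − 0.039 = 0.101 V.

0.101 V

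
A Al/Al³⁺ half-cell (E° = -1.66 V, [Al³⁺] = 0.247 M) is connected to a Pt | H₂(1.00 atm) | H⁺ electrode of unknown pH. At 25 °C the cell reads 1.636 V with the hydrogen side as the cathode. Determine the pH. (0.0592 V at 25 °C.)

pH = 0.61

E°_cell = 1.66 V and n = 6.
log Q = n(E° − E)/0.0592 = 6×(1.66 − 1.636)/0.0592 = 2.432.
With Q = [Al³⁺]^2·P(H₂)^3 / [H⁺]^6, solving for [H⁺] gives log[H⁺] = -0.608, so pH = 0.61.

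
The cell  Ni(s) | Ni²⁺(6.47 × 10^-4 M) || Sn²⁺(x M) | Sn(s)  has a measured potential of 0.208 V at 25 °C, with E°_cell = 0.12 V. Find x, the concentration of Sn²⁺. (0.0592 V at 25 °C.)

0.61 M

From the Nernst equation, log Q = n(E° − E)/0.0592 = 2(0.12 − 0.208)/0.0592 = -2.973, so Q = 0.00106.
With Q = [Ni²⁺]/[Sn²⁺] and the known concentrations, [Sn²⁺] in the denominator gives [Sn²⁺] = 0.61 M.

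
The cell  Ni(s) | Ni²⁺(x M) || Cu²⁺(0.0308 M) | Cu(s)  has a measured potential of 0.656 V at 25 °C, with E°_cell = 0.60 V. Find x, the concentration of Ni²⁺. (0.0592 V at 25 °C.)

From the Nernst equation, log Q = n(E° − E)/0.0592 = 2(0.60 − 0.656)/0.0592 = -1.892, so Q = 0.0128.
With Q = [Ni²⁺]/[Cu²⁺] and the known concentrations, [Ni²⁺] in the numerator gives [Ni²⁺] = 4 × 10^-4 M.

4 × 10^-4 M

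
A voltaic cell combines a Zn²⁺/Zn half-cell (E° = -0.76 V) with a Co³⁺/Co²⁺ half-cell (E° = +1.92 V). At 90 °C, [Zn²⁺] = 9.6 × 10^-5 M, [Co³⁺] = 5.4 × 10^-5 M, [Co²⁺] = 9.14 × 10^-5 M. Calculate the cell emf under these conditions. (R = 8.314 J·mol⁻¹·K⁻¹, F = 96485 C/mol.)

2.81 V

The Co³⁺/Co²⁺ couple has the higher reduction potential and acts as the cathode, so E°_cell = +1.92 − (-0.76) = 2.68 V.
Balancing electrons gives n = 2; the reaction quotient is Q = [Zn²⁺]·[Co²⁺]^2/[Co³⁺]^2 = 2.75 × 10^-4.
E = E° − (RT/nF) ln Q = 2.68 − (8.314×363)/(2×96485) × (-8.199) = 2.680 + 0.128 = 2.808 V.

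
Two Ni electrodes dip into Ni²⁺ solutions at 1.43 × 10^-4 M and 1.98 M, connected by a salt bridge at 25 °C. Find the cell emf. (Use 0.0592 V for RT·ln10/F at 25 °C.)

Both half-cells are Ni²⁺/Ni, so E°_cell = 0. The concentrated side is the cathode; the cell reaction moves Ni²⁺ from high to low concentration with n = 2.
Q = [Ni²⁺]_dilute/[Ni²⁺]_conc = 1.43 × 10^-4/1.98 = 7.22 × 10^-5.
E = 0 − (0.0592/2) log Q = −(0.0592/2)(-4.141) = 0.1226 V.

0.12 V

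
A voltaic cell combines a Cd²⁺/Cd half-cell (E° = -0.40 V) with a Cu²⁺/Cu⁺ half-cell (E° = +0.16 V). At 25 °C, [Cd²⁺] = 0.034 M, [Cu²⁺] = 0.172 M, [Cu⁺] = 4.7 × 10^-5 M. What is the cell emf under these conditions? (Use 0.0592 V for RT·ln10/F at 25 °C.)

The Cu²⁺/Cu⁺ couple has the higher reduction potential and acts as the cathode, so E°_cell = +0.16 − (-0.40) = 0.56 V.
Balancing electrons gives n = 2; the reaction quotient is Q = [Cd²⁺]·[Cu⁺]^2/[Cu²⁺]^2 = 2.54 × 10^-9.
At 25 °C, E = E° − (0.0592/n) log Q = 0.56 − (0.0592/2)(-8.595) = 0.560 + 0.254 = 0.814 V.

0.814 V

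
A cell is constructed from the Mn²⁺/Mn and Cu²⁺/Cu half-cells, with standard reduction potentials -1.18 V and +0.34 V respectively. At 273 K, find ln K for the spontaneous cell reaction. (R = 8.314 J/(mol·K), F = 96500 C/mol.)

ln K = 129.2

E°_cell = +0.34 − (-1.18) = 1.52 V, with n = 2 electrons transferred.
At equilibrium E = 0, so the Nernst equation gives ln K = nFE°/RT = (2)(96500)(1.52)/((8.314)(273)) = 129.25.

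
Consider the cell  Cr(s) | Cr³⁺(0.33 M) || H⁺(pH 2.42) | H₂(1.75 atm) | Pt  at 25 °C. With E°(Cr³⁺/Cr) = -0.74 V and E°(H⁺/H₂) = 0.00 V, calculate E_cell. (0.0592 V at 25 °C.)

0.60 V

The hydrogen couple is the cathode, so E°_cell = 0.74 V; n = 6.
[H⁺] = 10^(−2.42) = 0.0038 M, and Q = [Cr³⁺]^2·P(H₂)^3 / [H⁺]^6 = 1.93 × 10^14.
E = E° − (0.0592/6) log Q = 0.74 − (0.0592/6)(14.286) = 0.599 V.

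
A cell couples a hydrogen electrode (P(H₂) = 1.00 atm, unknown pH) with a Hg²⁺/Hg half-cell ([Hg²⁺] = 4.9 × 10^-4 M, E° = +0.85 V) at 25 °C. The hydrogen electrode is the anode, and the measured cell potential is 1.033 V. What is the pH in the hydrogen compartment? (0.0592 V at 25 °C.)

pH = 4.75

E°_cell = 0.85 V and n = 2.
log Q = n(E° − E)/0.0592 = 2×(0.85 − 1.033)/0.0592 = -6.182.
With Q = [H⁺]^2 / ([Hg²⁺]·P(H₂)), solving for [H⁺] gives log[H⁺] = -4.746, so pH = 4.75.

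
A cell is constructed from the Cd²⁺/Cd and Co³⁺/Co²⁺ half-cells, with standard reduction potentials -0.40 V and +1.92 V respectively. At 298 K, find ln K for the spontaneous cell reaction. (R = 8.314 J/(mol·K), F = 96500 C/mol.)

ln K = 180.7

E°_cell = +1.92 − (-0.40) = 2.32 V, with n = 2 electrons transferred.
At equilibrium E = 0, so the Nernst equation gives ln K = nFE°/RT = (2)(96500)(2.32)/((8.314)(298)) = 180.73.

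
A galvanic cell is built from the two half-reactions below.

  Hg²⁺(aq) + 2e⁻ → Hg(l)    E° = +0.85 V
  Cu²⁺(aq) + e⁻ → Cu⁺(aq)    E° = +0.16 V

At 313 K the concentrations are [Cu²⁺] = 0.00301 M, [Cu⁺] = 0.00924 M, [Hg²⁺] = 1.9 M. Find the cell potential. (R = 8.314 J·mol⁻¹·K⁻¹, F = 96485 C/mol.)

The Hg²⁺/Hg couple has the higher reduction potential and acts as the cathode, so E°_cell = +0.85 − (+0.16) = 0.69 V.
Balancing electrons gives n = 2; the reaction quotient is Q = [Cu²⁺]^2/([Cu⁺]^2·[Hg²⁺]) = 0.0559.
E = E° − (RT/nF) ln Q = 0.69 − (8.314×313)/(2×96485) × (-2.885) = 0.690 + 0.039 = 0.729 V.

0.729 V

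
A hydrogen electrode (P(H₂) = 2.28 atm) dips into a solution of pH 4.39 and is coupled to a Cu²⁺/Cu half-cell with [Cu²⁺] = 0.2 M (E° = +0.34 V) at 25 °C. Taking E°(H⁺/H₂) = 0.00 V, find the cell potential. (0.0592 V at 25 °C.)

0.59 V

The Cu²⁺/Cu couple is the cathode, so E°_cell = 0.34 V; n = 2.
[H⁺] = 10^(−4.39) = 4.1 × 10^-5 M, and Q = [H⁺]^2 / ([Cu²⁺]·P(H₂)) = 3.64 × 10^-9.
E = E° − (0.0592/2) log Q = 0.34 − (0.0592/2)(-8.439) = 0.590 V.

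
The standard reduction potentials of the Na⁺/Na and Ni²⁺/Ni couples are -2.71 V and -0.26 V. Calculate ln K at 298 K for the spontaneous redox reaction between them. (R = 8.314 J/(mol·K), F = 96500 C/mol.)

E°_cell = -0.26 − (-2.71) = 2.45 V, with n = 2 electrons transferred.
At equilibrium E = 0, so the Nernst equation gives ln K = nFE°/RT = (2)(96500)(2.45)/((8.314)(298)) = 190.85.

ln K = 190.9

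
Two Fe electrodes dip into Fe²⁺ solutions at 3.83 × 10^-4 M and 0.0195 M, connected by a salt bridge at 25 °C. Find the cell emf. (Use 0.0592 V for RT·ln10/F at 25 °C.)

0.051 V

Both half-cells are Fe²⁺/Fe, so E°_cell = 0. The concentrated side is the cathode; the cell reaction moves Fe²⁺ from high to low concentration with n = 2.
Q = [Fe²⁺]_dilute/[Fe²⁺]_conc = 3.83 × 10^-4/0.0195 = 0.0196.
E = 0 − (0.0592/2) log Q = −(0.0592/2)(-1.707) = 0.0505 V.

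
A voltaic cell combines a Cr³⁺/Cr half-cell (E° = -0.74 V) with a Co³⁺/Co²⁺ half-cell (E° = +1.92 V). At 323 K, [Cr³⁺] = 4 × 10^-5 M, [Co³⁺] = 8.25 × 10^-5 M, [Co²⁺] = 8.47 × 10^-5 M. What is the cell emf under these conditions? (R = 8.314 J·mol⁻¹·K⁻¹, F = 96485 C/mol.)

2.75 V

The Co³⁺/Co²⁺ couple has the higher reduction potential and acts as the cathode, so E°_cell = +1.92 − (-0.74) = 2.66 V.
Balancing electrons gives n = 3; the reaction quotient is Q = [Cr³⁺]·[Co²⁺]^3/[Co³⁺]^3 = 4.33 × 10^-5.
E = E° − (RT/nF) ln Q = 2.66 − (8.314×323)/(3×96485) × (-10.048) = 2.660 + 0.093 = 2.753 V.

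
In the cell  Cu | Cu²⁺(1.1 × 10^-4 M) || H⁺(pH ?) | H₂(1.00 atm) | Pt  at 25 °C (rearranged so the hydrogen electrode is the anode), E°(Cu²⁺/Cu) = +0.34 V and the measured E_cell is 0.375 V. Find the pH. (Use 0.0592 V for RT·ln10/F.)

E°_cell = 0.34 V and n = 2.
log Q = n(E° − E)/0.0592 = 2×(0.34 − 0.375)/0.0592 = -1.182.
With Q = [H⁺]^2 / ([Cu²⁺]·P(H₂)), solving for [H⁺] gives log[H⁺] = -2.571, so pH = 2.57.

pH = 2.57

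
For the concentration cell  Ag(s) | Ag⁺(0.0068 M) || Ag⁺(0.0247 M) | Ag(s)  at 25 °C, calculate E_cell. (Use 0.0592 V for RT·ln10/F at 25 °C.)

0.033 V

Both half-cells are Ag⁺/Ag, so E°_cell = 0. The concentrated side is the cathode; the cell reaction moves Ag⁺ from high to low concentration with n = 1.
Q = [Ag⁺]_dilute/[Ag⁺]_conc = 0.0068/0.0247 = 0.275.
E = 0 − (0.0592/1) log Q = −(0.0592/1)(-0.560) = 0.0332 V.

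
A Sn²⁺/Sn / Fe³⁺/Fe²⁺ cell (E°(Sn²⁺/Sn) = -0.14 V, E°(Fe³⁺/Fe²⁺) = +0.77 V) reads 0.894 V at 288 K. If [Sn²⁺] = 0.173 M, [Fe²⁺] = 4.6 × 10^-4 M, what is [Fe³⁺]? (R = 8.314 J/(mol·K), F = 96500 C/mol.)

1 × 10^-4 M

From the Nernst equation, ln Q = nF(E° − E)/RT = 2×96500×(0.91 − 0.894)/(8.314×288) = 1.290, so Q = 3.63.
With Q = [Sn²⁺]·[Fe²⁺]^2/[Fe³⁺]^2 and the known concentrations, [Fe³⁺]^2 in the denominator gives [Fe³⁺] = 1 × 10^-4 M.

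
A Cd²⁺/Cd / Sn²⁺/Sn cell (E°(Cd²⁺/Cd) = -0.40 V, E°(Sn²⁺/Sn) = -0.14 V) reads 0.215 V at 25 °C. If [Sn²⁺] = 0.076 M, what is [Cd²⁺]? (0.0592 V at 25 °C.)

2.5 M

From the Nernst equation, log Q = n(E° − E)/0.0592 = 2(0.26 − 0.215)/0.0592 = 1.520, so Q = 33.1.
With Q = [Cd²⁺]/[Sn²⁺] and the known concentrations, [Cd²⁺] in the numerator gives [Cd²⁺] = 2.5 M.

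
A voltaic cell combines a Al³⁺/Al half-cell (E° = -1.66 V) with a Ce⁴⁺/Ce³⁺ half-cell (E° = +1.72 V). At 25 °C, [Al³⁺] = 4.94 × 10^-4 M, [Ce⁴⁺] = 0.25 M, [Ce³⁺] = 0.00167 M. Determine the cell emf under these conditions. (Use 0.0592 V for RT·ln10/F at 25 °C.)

The Ce⁴⁺/Ce³⁺ couple has the higher reduction potential and acts as the cathode, so E°_cell = +1.72 − (-1.66) = 3.38 V.
Balancing electrons gives n = 3; the reaction quotient is Q = [Al³⁺]·[Ce³⁺]^3/[Ce⁴⁺]^3 = 1.47 × 10^-10.
At 25 °C, E = E° − (0.0592/n) log Q = 3.38 − (0.0592/3)(-9.832) = 3.380 + 0.194 = 3.574 V.

3.57 V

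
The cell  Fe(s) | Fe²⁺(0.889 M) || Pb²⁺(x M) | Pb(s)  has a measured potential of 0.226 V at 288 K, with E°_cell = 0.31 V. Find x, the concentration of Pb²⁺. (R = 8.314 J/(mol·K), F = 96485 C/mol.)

From the Nernst equation, ln Q = nF(E° − E)/RT = 2×96485×(0.31 − 0.226)/(8.314×288) = 6.770, so Q = 871.
With Q = [Fe²⁺]/[Pb²⁺] and the known concentrations, [Pb²⁺] in the denominator gives [Pb²⁺] = 0.001 M.

0.001 M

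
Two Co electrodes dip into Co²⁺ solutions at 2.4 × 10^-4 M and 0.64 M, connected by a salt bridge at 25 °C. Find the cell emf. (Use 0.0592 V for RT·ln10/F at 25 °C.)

0.10 V

Both half-cells are Co²⁺/Co, so E°_cell = 0. The concentrated side is the cathode; the cell reaction moves Co²⁺ from high to low concentration with n = 2.
Q = [Co²⁺]_dilute/[Co²⁺]_conc = 2.4 × 10^-4/0.64 = 3.75 × 10^-4.
E = 0 − (0.0592/2) log Q = −(0.0592/2)(-3.426) = 0.1014 V.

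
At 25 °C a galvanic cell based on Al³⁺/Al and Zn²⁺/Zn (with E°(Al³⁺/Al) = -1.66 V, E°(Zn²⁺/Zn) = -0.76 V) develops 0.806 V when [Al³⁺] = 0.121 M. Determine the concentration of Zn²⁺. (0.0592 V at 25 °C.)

From the Nernst equation, log Q = n(E° − E)/0.0592 = 6(0.90 − 0.806)/0.0592 = 9.527, so Q = 3.37 × 10^9.
With Q = [Al³⁺]^2/[Zn²⁺]^3 and the known concentrations, [Zn²⁺]^3 in the denominator gives [Zn²⁺] = 1.6 × 10^-4 M.

1.6 × 10^-4 M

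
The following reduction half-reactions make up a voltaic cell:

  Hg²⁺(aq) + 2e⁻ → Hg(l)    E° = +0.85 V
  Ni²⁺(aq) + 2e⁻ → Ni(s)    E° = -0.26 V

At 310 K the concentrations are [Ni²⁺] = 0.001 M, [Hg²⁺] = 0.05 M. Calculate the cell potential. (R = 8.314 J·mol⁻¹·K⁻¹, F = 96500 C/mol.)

1.16 V

The Hg²⁺/Hg couple has the higher reduction potential and acts as the cathode, so E°_cell = +0.85 − (-0.26) = 1.11 V.
Balancing electrons gives n = 2; the reaction quotient is Q = [Ni²⁺]/[Hg²⁺] = 0.0200.
E = E° − (RT/nF) ln Q = 1.11 − (8.314×310)/(2×96500) × (-3.912) = 1.110 + 0.052 = 1.162 V.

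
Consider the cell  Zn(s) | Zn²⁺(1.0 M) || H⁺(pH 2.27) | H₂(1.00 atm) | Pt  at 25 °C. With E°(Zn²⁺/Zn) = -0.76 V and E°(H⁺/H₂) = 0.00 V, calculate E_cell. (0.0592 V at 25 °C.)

The hydrogen couple is the cathode, so E°_cell = 0.76 V; n = 2.
[H⁺] = 10^(−2.27) = 0.0054 M, and Q = [Zn²⁺]·P(H₂) / [H⁺]^2 = 3.47 × 10^4.
E = E° − (0.0592/2) log Q = 0.76 − (0.0592/2)(4.540) = 0.626 V.

0.63 V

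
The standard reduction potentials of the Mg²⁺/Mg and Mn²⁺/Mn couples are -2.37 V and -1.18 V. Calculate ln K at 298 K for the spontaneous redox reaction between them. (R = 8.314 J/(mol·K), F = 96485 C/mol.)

E°_cell = -1.18 − (-2.37) = 1.19 V, with n = 2 electrons transferred.
At equilibrium E = 0, so the Nernst equation gives ln K = nFE°/RT = (2)(96485)(1.19)/((8.314)(298)) = 92.69.

ln K = 92.7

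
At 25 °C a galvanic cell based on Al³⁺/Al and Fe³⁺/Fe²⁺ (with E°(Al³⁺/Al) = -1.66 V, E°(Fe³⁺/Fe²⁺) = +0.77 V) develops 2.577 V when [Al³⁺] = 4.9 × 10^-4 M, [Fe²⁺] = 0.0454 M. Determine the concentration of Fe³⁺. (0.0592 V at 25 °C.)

1.1 M

From the Nernst equation, log Q = n(E° − E)/0.0592 = 3(2.43 − 2.577)/0.0592 = -7.449, so Q = 3.55 × 10^-8.
With Q = [Al³⁺]·[Fe²⁺]^3/[Fe³⁺]^3 and the known concentrations, [Fe³⁺]^3 in the denominator gives [Fe³⁺] = 1.1 M.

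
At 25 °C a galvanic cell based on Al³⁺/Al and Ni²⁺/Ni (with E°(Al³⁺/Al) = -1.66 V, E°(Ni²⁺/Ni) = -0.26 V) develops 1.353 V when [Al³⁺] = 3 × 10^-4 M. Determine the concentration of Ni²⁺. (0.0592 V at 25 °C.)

From the Nernst equation, log Q = n(E° − E)/0.0592 = 6(1.40 − 1.353)/0.0592 = 4.764, so Q = 5.8 × 10^4.
With Q = [Al³⁺]^2/[Ni²⁺]^3 and the known concentrations, [Ni²⁺]^3 in the denominator gives [Ni²⁺] = 1.2 × 10^-4 M.

1.2 × 10^-4 M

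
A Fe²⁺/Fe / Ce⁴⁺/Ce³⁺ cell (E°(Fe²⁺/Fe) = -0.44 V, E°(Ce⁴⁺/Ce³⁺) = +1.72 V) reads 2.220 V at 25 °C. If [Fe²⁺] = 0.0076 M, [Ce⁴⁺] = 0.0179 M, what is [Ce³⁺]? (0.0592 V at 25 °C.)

From the Nernst equation, log Q = n(E° − E)/0.0592 = 2(2.16 − 2.220)/0.0592 = -2.027, so Q = 0.00940.
With Q = [Fe²⁺]·[Ce³⁺]^2/[Ce⁴⁺]^2 and the known concentrations, [Ce³⁺]^2 in the numerator gives [Ce³⁺] = 0.02 M.

0.02 M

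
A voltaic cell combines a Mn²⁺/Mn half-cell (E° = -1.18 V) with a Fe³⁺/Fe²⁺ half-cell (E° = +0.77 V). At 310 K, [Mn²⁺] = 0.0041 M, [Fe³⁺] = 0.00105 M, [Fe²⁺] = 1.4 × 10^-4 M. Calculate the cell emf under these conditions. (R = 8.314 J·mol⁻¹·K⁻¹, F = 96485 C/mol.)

The Fe³⁺/Fe²⁺ couple has the higher reduction potential and acts as the cathode, so E°_cell = +0.77 − (-1.18) = 1.95 V.
Balancing electrons gives n = 2; the reaction quotient is Q = [Mn²⁺]·[Fe²⁺]^2/[Fe³⁺]^2 = 7.29 × 10^-5.
E = E° − (RT/nF) ln Q = 1.95 − (8.314×310)/(2×96485) × (-9.527) = 1.950 + 0.127 = 2.077 V.

2.08 V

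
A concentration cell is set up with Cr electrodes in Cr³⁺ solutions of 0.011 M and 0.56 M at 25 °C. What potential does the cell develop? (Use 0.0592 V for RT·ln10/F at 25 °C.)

0.034 V

Both half-cells are Cr³⁺/Cr, so E°_cell = 0. The concentrated side is the cathode; the cell reaction moves Cr³⁺ from high to low concentration with n = 3.
Q = [Cr³⁺]_dilute/[Cr³⁺]_conc = 0.011/0.56 = 0.0196.
E = 0 − (0.0592/3) log Q = −(0.0592/3)(-1.707) = 0.0337 V.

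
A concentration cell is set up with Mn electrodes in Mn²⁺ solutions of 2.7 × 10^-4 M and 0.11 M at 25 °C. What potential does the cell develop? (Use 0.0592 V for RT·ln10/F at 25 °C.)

0.077 V

Both half-cells are Mn²⁺/Mn, so E°_cell = 0. The concentrated side is the cathode; the cell reaction moves Mn²⁺ from high to low concentration with n = 2.
Q = [Mn²⁺]_dilute/[Mn²⁺]_conc = 2.7 × 10^-4/0.11 = 0.00245.
E = 0 − (0.0592/2) log Q = −(0.0592/2)(-2.610) = 0.0773 V.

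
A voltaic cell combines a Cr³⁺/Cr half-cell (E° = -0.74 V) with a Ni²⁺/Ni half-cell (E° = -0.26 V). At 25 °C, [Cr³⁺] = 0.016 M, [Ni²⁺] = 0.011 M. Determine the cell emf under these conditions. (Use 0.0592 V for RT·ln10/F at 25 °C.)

The Ni²⁺/Ni couple has the higher reduction potential and acts as the cathode, so E°_cell = -0.26 − (-0.74) = 0.48 V.
Balancing electrons gives n = 6; the reaction quotient is Q = [Cr³⁺]^2/[Ni²⁺]^3 = 192.
At 25 °C, E = E° − (0.0592/n) log Q = 0.48 − (0.0592/6)(2.284) = 0.480 − 0.023 = 0.457 V.

0.457 V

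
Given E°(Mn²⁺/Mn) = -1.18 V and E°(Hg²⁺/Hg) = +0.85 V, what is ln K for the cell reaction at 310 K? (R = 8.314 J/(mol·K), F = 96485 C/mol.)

E°_cell = +0.85 − (-1.18) = 2.03 V, with n = 2 electrons transferred.
At equilibrium E = 0, so the Nernst equation gives ln K = nFE°/RT = (2)(96485)(2.03)/((8.314)(310)) = 151.99.

ln K = 152.0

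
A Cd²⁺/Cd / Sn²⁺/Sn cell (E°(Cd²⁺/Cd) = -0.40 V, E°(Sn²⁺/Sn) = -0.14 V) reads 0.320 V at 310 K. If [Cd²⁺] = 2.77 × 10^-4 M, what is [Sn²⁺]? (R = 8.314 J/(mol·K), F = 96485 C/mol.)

From the Nernst equation, ln Q = nF(E° − E)/RT = 2×96485×(0.26 − 0.320)/(8.314×310) = -4.492, so Q = 0.0112.
With Q = [Cd²⁺]/[Sn²⁺] and the known concentrations, [Sn²⁺] in the denominator gives [Sn²⁺] = 0.025 M.

0.025 M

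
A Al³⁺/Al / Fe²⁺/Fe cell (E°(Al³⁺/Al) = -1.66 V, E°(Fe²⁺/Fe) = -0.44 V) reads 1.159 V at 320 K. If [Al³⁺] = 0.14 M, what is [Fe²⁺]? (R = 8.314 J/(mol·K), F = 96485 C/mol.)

From the Nernst equation, ln Q = nF(E° − E)/RT = 6×96485×(1.22 − 1.159)/(8.314×320) = 13.273, so Q = 5.81 × 10^5.
With Q = [Al³⁺]^2/[Fe²⁺]^3 and the known concentrations, [Fe²⁺]^3 in the denominator gives [Fe²⁺] = 0.0032 M.

0.0032 M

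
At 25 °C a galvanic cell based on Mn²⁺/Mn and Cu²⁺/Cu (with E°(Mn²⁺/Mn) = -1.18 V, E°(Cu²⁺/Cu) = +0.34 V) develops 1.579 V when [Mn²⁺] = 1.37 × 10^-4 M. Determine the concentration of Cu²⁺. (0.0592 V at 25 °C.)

0.013 M

From the Nernst equation, log Q = n(E° − E)/0.0592 = 2(1.52 − 1.579)/0.0592 = -1.993, so Q = 0.0102.
With Q = [Mn²⁺]/[Cu²⁺] and the known concentrations, [Cu²⁺] in the denominator gives [Cu²⁺] = 0.013 M.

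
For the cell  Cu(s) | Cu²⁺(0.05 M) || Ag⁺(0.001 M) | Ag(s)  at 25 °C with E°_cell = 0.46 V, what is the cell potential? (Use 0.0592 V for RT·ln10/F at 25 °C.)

0.321 V

Balancing electrons gives n = 2; the reaction quotient is Q = [Cu²⁺]/[Ag⁺]^2 = 5 × 10^4.
At 25 °C, E = E° − (0.0592/n) log Q = 0.46 − (0.0592/2)(4.699) = 0.460 − 0.139 = 0.321 V.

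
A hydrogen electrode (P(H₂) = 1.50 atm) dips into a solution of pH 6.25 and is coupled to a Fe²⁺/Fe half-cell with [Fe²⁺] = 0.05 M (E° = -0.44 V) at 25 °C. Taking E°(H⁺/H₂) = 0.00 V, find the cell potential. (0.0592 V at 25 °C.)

The hydrogen couple is the cathode, so E°_cell = 0.44 V; n = 2.
[H⁺] = 10^(−6.25) = 5.6 × 10^-7 M, and Q = [Fe²⁺]·P(H₂) / [H⁺]^2 = 2.37 × 10^11.
E = E° − (0.0592/2) log Q = 0.44 − (0.0592/2)(11.375) = 0.103 V.

0.10 V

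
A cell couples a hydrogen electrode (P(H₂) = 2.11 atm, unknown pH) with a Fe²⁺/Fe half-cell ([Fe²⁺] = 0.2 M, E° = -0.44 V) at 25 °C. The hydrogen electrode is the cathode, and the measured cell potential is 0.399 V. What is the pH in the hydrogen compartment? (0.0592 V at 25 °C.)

pH = 0.88

E°_cell = 0.44 V and n = 2.
log Q = n(E° − E)/0.0592 = 2×(0.44 − 0.399)/0.0592 = 1.385.
With Q = [Fe²⁺]·P(H₂) / [H⁺]^2, solving for [H⁺] gives log[H⁺] = -0.880, so pH = 0.88.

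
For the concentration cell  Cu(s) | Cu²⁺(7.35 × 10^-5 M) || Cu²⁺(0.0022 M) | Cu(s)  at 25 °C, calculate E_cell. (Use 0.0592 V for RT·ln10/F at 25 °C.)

0.044 V

Both half-cells are Cu²⁺/Cu, so E°_cell = 0. The concentrated side is the cathode; the cell reaction moves Cu²⁺ from high to low concentration with n = 2.
Q = [Cu²⁺]_dilute/[Cu²⁺]_conc = 7.35 × 10^-5/0.0022 = 0.0334.
E = 0 − (0.0592/2) log Q = −(0.0592/2)(-1.476) = 0.0437 V.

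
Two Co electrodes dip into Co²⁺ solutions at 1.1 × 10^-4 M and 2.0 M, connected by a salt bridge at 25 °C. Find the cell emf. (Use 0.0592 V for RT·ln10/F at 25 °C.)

Both half-cells are Co²⁺/Co, so E°_cell = 0. The concentrated side is the cathode; the cell reaction moves Co²⁺ from high to low concentration with n = 2.
Q = [Co²⁺]_dilute/[Co²⁺]_conc = 1.1 × 10^-4/2.0 = 5.5 × 10^-5.
E = 0 − (0.0592/2) log Q = −(0.0592/2)(-4.260) = 0.1261 V.

0.13 V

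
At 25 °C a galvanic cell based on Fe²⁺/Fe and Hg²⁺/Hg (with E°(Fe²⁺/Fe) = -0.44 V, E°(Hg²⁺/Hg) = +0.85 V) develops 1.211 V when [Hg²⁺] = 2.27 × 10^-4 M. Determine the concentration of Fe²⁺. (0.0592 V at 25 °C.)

0.11 M

From the Nernst equation, log Q = n(E° − E)/0.0592 = 2(1.29 − 1.211)/0.0592 = 2.669, so Q = 467.
With Q = [Fe²⁺]/[Hg²⁺] and the known concentrations, [Fe²⁺] in the numerator gives [Fe²⁺] = 0.11 M.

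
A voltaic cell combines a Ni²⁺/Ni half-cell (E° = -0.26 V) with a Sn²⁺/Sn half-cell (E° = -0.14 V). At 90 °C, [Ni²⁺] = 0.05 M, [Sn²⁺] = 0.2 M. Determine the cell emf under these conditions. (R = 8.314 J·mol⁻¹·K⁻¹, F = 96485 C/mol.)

0.142 V

The Sn²⁺/Sn couple has the higher reduction potential and acts as the cathode, so E°_cell = -0.14 − (-0.26) = 0.12 V.
Balancing electrons gives n = 2; the reaction quotient is Q = [Ni²⁺]/[Sn²⁺] = 0.250.
E = E° − (RT/nF) ln Q = 0.12 − (8.314×363)/(2×96485) × (-1.386) = 0.120 + 0.022 = 0.142 V.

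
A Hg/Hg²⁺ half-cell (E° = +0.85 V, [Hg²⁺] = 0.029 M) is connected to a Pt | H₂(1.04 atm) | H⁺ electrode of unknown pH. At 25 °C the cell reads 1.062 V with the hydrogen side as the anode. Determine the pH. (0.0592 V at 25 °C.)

E°_cell = 0.85 V and n = 2.
log Q = n(E° − E)/0.0592 = 2×(0.85 − 1.062)/0.0592 = -7.162.
With Q = [H⁺]^2 / ([Hg²⁺]·P(H₂)), solving for [H⁺] gives log[H⁺] = -4.341, so pH = 4.34.

pH = 4.34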